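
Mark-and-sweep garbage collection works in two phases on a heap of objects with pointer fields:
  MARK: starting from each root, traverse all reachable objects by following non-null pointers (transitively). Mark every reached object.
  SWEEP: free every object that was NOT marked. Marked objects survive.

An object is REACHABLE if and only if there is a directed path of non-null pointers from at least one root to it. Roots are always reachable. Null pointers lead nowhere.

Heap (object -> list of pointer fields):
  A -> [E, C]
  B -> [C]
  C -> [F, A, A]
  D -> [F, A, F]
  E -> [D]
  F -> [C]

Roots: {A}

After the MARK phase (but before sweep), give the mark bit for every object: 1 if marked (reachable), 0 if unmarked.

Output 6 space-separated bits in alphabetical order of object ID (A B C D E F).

Roots: A
Mark A: refs=E C, marked=A
Mark E: refs=D, marked=A E
Mark C: refs=F A A, marked=A C E
Mark D: refs=F A F, marked=A C D E
Mark F: refs=C, marked=A C D E F
Unmarked (collected): B

Answer: 1 0 1 1 1 1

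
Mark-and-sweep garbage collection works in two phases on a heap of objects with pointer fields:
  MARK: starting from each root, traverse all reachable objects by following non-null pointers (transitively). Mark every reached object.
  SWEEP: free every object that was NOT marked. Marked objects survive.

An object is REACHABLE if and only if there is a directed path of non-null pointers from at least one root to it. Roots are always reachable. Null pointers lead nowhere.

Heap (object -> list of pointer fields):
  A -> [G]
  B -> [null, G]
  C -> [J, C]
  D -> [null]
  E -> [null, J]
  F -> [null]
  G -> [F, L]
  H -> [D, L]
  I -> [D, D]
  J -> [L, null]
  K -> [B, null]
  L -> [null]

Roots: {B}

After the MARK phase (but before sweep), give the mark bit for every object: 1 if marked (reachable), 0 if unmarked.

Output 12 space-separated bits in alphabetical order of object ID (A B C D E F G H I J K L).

Answer: 0 1 0 0 0 1 1 0 0 0 0 1

Derivation:
Roots: B
Mark B: refs=null G, marked=B
Mark G: refs=F L, marked=B G
Mark F: refs=null, marked=B F G
Mark L: refs=null, marked=B F G L
Unmarked (collected): A C D E H I J K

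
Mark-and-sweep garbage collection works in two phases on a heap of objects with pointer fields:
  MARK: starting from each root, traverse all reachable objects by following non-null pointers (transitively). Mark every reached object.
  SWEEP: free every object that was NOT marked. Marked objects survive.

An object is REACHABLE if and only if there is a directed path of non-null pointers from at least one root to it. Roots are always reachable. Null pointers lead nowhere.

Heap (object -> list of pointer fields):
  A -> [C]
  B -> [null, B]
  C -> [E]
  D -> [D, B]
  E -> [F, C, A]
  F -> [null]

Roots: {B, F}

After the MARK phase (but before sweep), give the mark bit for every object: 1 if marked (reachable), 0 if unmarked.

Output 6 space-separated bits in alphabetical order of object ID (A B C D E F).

Answer: 0 1 0 0 0 1

Derivation:
Roots: B F
Mark B: refs=null B, marked=B
Mark F: refs=null, marked=B F
Unmarked (collected): A C D E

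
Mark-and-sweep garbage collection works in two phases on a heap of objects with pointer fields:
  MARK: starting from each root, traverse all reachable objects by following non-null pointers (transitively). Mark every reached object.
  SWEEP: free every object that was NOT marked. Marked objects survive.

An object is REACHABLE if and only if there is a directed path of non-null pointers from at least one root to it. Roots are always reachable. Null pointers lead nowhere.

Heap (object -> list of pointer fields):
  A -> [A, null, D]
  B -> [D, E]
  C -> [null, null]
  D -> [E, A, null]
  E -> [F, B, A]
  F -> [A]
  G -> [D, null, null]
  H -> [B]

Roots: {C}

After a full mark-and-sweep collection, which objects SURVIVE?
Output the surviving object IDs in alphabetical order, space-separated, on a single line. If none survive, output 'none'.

Answer: C

Derivation:
Roots: C
Mark C: refs=null null, marked=C
Unmarked (collected): A B D E F G H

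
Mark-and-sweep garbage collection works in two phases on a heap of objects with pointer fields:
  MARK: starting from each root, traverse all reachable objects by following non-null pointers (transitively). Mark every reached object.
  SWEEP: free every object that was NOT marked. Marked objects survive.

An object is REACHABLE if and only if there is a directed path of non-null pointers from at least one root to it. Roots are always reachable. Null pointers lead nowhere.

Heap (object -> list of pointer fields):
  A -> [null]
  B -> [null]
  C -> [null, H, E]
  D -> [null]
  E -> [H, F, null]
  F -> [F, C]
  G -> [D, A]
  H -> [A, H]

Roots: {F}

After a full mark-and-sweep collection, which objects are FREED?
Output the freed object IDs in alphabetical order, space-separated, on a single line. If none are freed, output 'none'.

Answer: B D G

Derivation:
Roots: F
Mark F: refs=F C, marked=F
Mark C: refs=null H E, marked=C F
Mark H: refs=A H, marked=C F H
Mark E: refs=H F null, marked=C E F H
Mark A: refs=null, marked=A C E F H
Unmarked (collected): B D G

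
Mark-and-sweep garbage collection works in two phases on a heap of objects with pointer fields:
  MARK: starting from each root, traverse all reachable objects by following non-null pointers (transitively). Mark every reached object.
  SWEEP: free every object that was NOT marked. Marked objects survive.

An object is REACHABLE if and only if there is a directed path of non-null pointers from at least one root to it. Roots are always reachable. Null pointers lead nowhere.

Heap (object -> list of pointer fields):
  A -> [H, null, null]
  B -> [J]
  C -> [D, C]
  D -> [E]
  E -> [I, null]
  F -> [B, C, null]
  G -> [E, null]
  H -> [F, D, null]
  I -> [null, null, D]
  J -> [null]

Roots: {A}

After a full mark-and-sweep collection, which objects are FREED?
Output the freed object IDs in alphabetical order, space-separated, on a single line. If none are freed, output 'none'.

Roots: A
Mark A: refs=H null null, marked=A
Mark H: refs=F D null, marked=A H
Mark F: refs=B C null, marked=A F H
Mark D: refs=E, marked=A D F H
Mark B: refs=J, marked=A B D F H
Mark C: refs=D C, marked=A B C D F H
Mark E: refs=I null, marked=A B C D E F H
Mark J: refs=null, marked=A B C D E F H J
Mark I: refs=null null D, marked=A B C D E F H I J
Unmarked (collected): G

Answer: G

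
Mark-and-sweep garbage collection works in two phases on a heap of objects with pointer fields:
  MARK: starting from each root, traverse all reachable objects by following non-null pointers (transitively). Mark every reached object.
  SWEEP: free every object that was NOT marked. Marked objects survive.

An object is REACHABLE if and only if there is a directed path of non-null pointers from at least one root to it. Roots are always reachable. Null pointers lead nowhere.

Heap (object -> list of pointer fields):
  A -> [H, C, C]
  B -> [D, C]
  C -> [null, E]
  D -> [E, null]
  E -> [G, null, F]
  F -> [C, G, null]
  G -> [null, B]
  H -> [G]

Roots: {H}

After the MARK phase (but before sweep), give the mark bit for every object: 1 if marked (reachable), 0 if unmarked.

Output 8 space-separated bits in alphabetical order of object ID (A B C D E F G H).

Roots: H
Mark H: refs=G, marked=H
Mark G: refs=null B, marked=G H
Mark B: refs=D C, marked=B G H
Mark D: refs=E null, marked=B D G H
Mark C: refs=null E, marked=B C D G H
Mark E: refs=G null F, marked=B C D E G H
Mark F: refs=C G null, marked=B C D E F G H
Unmarked (collected): A

Answer: 0 1 1 1 1 1 1 1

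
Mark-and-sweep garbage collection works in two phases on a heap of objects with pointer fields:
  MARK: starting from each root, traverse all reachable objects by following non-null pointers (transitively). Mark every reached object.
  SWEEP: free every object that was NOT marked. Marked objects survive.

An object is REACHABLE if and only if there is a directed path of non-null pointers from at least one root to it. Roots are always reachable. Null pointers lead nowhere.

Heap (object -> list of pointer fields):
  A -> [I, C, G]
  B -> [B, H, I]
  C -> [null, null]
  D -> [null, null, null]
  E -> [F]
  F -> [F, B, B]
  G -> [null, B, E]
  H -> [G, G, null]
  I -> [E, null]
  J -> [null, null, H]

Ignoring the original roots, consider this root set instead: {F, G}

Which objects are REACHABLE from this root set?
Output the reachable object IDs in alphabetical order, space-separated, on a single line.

Roots: F G
Mark F: refs=F B B, marked=F
Mark G: refs=null B E, marked=F G
Mark B: refs=B H I, marked=B F G
Mark E: refs=F, marked=B E F G
Mark H: refs=G G null, marked=B E F G H
Mark I: refs=E null, marked=B E F G H I
Unmarked (collected): A C D J

Answer: B E F G H I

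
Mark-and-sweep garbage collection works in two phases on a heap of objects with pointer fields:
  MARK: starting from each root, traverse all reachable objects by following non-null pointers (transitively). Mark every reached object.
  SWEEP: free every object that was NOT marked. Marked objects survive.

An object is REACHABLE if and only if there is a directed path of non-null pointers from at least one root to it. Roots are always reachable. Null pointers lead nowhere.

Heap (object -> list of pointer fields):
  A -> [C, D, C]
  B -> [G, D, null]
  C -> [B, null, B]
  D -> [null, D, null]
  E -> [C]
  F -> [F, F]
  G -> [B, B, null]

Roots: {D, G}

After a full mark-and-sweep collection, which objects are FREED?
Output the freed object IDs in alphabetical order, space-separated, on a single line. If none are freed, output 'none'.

Roots: D G
Mark D: refs=null D null, marked=D
Mark G: refs=B B null, marked=D G
Mark B: refs=G D null, marked=B D G
Unmarked (collected): A C E F

Answer: A C E F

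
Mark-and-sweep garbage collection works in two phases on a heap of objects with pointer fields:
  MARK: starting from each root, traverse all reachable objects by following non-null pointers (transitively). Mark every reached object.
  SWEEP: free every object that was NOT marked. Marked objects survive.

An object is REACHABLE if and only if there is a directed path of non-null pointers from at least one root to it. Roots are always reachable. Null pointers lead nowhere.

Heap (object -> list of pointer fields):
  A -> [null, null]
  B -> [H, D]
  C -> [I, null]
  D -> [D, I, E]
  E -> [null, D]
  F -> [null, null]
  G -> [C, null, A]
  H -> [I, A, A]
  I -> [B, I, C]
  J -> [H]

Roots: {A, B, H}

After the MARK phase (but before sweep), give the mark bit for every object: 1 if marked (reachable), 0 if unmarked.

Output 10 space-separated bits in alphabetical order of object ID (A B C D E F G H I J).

Roots: A B H
Mark A: refs=null null, marked=A
Mark B: refs=H D, marked=A B
Mark H: refs=I A A, marked=A B H
Mark D: refs=D I E, marked=A B D H
Mark I: refs=B I C, marked=A B D H I
Mark E: refs=null D, marked=A B D E H I
Mark C: refs=I null, marked=A B C D E H I
Unmarked (collected): F G J

Answer: 1 1 1 1 1 0 0 1 1 0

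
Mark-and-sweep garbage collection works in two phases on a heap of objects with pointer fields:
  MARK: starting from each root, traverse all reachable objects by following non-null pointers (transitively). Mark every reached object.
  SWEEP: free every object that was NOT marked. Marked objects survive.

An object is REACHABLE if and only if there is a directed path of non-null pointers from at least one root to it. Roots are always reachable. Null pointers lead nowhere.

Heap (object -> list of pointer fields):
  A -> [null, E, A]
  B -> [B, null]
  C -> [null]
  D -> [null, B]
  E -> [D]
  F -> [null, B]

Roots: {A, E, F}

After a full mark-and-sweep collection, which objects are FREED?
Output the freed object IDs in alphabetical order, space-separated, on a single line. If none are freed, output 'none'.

Answer: C

Derivation:
Roots: A E F
Mark A: refs=null E A, marked=A
Mark E: refs=D, marked=A E
Mark F: refs=null B, marked=A E F
Mark D: refs=null B, marked=A D E F
Mark B: refs=B null, marked=A B D E F
Unmarked (collected): C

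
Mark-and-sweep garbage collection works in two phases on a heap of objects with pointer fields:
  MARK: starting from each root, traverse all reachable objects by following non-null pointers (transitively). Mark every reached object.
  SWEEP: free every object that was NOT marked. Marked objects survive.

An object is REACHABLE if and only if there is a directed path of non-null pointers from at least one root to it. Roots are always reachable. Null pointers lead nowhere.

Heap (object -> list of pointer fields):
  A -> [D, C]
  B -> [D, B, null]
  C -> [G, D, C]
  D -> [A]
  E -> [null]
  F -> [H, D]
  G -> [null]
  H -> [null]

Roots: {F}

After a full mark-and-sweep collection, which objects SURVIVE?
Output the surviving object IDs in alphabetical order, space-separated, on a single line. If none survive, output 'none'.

Answer: A C D F G H

Derivation:
Roots: F
Mark F: refs=H D, marked=F
Mark H: refs=null, marked=F H
Mark D: refs=A, marked=D F H
Mark A: refs=D C, marked=A D F H
Mark C: refs=G D C, marked=A C D F H
Mark G: refs=null, marked=A C D F G H
Unmarked (collected): B E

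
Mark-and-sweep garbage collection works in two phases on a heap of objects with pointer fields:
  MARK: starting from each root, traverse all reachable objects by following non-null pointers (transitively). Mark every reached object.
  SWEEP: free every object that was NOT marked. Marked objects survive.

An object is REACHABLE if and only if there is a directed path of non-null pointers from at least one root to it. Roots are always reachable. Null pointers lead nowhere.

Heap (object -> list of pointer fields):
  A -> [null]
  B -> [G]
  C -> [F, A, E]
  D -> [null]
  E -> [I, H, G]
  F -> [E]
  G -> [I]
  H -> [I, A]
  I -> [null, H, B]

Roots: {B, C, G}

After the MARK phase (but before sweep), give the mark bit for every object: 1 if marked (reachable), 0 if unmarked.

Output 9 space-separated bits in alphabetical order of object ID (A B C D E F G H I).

Roots: B C G
Mark B: refs=G, marked=B
Mark C: refs=F A E, marked=B C
Mark G: refs=I, marked=B C G
Mark F: refs=E, marked=B C F G
Mark A: refs=null, marked=A B C F G
Mark E: refs=I H G, marked=A B C E F G
Mark I: refs=null H B, marked=A B C E F G I
Mark H: refs=I A, marked=A B C E F G H I
Unmarked (collected): D

Answer: 1 1 1 0 1 1 1 1 1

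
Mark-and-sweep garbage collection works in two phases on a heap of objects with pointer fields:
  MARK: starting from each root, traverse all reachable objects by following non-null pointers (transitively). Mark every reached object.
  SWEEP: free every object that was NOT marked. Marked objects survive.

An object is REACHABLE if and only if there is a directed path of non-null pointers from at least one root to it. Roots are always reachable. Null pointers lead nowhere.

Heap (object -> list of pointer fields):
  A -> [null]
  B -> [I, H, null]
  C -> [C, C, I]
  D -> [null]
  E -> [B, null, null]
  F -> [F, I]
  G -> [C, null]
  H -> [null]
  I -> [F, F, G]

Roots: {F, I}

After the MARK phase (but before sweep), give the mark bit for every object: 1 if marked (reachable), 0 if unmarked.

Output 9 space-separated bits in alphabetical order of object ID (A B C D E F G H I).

Roots: F I
Mark F: refs=F I, marked=F
Mark I: refs=F F G, marked=F I
Mark G: refs=C null, marked=F G I
Mark C: refs=C C I, marked=C F G I
Unmarked (collected): A B D E H

Answer: 0 0 1 0 0 1 1 0 1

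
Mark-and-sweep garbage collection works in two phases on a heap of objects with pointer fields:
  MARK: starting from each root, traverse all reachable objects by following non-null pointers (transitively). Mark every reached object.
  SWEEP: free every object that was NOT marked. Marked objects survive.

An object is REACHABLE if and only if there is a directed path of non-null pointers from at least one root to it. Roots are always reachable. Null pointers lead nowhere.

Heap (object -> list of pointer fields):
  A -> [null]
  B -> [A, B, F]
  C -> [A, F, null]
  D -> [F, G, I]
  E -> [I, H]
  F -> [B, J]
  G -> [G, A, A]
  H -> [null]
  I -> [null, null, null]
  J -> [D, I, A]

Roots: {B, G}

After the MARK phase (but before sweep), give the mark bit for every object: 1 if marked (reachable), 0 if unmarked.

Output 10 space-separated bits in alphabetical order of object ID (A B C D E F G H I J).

Roots: B G
Mark B: refs=A B F, marked=B
Mark G: refs=G A A, marked=B G
Mark A: refs=null, marked=A B G
Mark F: refs=B J, marked=A B F G
Mark J: refs=D I A, marked=A B F G J
Mark D: refs=F G I, marked=A B D F G J
Mark I: refs=null null null, marked=A B D F G I J
Unmarked (collected): C E H

Answer: 1 1 0 1 0 1 1 0 1 1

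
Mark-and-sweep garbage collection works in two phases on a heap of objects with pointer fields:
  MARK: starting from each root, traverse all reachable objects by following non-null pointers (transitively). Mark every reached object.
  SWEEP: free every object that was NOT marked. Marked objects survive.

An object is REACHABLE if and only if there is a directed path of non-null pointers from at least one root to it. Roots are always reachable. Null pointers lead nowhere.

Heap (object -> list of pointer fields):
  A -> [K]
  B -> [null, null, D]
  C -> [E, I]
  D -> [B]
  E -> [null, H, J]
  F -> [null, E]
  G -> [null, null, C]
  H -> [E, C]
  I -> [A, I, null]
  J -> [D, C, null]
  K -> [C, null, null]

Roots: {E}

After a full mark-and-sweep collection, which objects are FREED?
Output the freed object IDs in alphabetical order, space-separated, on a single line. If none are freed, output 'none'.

Roots: E
Mark E: refs=null H J, marked=E
Mark H: refs=E C, marked=E H
Mark J: refs=D C null, marked=E H J
Mark C: refs=E I, marked=C E H J
Mark D: refs=B, marked=C D E H J
Mark I: refs=A I null, marked=C D E H I J
Mark B: refs=null null D, marked=B C D E H I J
Mark A: refs=K, marked=A B C D E H I J
Mark K: refs=C null null, marked=A B C D E H I J K
Unmarked (collected): F G

Answer: F G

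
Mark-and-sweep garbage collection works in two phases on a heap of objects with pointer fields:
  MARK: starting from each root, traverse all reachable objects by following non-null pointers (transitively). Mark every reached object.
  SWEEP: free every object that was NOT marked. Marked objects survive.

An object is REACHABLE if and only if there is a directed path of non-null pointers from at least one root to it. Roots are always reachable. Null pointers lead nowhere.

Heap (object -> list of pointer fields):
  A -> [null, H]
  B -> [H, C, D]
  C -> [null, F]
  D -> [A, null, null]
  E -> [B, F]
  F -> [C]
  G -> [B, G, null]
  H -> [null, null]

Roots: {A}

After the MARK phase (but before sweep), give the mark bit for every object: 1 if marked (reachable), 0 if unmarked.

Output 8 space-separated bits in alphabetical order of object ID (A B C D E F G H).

Answer: 1 0 0 0 0 0 0 1

Derivation:
Roots: A
Mark A: refs=null H, marked=A
Mark H: refs=null null, marked=A H
Unmarked (collected): B C D E F G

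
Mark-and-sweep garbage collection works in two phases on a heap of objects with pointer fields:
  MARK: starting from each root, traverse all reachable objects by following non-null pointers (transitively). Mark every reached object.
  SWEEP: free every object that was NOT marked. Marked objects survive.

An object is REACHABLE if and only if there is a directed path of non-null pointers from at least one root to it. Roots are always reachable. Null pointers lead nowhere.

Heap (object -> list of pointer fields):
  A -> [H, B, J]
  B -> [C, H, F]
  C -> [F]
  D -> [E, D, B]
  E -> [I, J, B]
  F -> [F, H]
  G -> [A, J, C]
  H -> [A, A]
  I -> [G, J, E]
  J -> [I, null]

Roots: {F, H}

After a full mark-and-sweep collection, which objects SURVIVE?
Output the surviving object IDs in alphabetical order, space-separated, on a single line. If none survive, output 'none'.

Answer: A B C E F G H I J

Derivation:
Roots: F H
Mark F: refs=F H, marked=F
Mark H: refs=A A, marked=F H
Mark A: refs=H B J, marked=A F H
Mark B: refs=C H F, marked=A B F H
Mark J: refs=I null, marked=A B F H J
Mark C: refs=F, marked=A B C F H J
Mark I: refs=G J E, marked=A B C F H I J
Mark G: refs=A J C, marked=A B C F G H I J
Mark E: refs=I J B, marked=A B C E F G H I J
Unmarked (collected): D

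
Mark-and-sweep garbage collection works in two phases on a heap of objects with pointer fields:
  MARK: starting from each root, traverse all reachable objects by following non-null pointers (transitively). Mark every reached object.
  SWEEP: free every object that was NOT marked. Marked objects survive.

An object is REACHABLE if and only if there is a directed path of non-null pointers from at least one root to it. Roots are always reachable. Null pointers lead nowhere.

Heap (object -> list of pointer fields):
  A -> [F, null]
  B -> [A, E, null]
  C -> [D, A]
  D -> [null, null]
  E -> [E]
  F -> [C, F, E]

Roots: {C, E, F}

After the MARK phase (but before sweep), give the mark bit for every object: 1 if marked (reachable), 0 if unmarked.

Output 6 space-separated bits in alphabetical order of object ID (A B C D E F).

Answer: 1 0 1 1 1 1

Derivation:
Roots: C E F
Mark C: refs=D A, marked=C
Mark E: refs=E, marked=C E
Mark F: refs=C F E, marked=C E F
Mark D: refs=null null, marked=C D E F
Mark A: refs=F null, marked=A C D E F
Unmarked (collected): B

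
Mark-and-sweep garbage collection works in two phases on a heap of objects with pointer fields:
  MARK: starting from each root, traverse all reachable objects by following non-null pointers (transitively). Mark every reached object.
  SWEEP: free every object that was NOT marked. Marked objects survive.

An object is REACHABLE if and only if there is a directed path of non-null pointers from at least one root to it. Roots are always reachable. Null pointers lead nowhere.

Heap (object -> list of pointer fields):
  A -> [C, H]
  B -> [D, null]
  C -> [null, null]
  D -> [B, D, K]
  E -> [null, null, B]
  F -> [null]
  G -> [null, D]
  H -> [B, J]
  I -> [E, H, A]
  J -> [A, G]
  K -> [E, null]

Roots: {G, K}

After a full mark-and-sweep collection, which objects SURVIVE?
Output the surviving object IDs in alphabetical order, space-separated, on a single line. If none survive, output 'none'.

Roots: G K
Mark G: refs=null D, marked=G
Mark K: refs=E null, marked=G K
Mark D: refs=B D K, marked=D G K
Mark E: refs=null null B, marked=D E G K
Mark B: refs=D null, marked=B D E G K
Unmarked (collected): A C F H I J

Answer: B D E G K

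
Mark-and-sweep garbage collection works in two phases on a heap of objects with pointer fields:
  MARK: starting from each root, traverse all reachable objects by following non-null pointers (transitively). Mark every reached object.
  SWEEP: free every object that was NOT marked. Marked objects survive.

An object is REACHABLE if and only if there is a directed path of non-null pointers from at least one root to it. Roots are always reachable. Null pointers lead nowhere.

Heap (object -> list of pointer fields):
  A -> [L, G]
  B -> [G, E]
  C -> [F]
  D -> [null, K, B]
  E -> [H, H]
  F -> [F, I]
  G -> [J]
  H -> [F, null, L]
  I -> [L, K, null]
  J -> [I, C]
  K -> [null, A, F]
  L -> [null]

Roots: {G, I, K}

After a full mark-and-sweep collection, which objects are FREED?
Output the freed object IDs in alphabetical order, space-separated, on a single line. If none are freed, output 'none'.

Answer: B D E H

Derivation:
Roots: G I K
Mark G: refs=J, marked=G
Mark I: refs=L K null, marked=G I
Mark K: refs=null A F, marked=G I K
Mark J: refs=I C, marked=G I J K
Mark L: refs=null, marked=G I J K L
Mark A: refs=L G, marked=A G I J K L
Mark F: refs=F I, marked=A F G I J K L
Mark C: refs=F, marked=A C F G I J K L
Unmarked (collected): B D E H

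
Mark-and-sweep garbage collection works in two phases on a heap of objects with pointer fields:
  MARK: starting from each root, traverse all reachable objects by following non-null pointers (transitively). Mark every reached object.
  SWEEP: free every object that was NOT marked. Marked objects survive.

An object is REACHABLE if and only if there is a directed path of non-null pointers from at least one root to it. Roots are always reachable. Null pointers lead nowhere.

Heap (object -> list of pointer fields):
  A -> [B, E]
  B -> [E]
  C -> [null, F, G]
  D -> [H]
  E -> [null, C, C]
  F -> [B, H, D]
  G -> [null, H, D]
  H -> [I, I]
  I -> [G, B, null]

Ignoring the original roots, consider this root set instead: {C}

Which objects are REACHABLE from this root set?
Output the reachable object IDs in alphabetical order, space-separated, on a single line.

Roots: C
Mark C: refs=null F G, marked=C
Mark F: refs=B H D, marked=C F
Mark G: refs=null H D, marked=C F G
Mark B: refs=E, marked=B C F G
Mark H: refs=I I, marked=B C F G H
Mark D: refs=H, marked=B C D F G H
Mark E: refs=null C C, marked=B C D E F G H
Mark I: refs=G B null, marked=B C D E F G H I
Unmarked (collected): A

Answer: B C D E F G H I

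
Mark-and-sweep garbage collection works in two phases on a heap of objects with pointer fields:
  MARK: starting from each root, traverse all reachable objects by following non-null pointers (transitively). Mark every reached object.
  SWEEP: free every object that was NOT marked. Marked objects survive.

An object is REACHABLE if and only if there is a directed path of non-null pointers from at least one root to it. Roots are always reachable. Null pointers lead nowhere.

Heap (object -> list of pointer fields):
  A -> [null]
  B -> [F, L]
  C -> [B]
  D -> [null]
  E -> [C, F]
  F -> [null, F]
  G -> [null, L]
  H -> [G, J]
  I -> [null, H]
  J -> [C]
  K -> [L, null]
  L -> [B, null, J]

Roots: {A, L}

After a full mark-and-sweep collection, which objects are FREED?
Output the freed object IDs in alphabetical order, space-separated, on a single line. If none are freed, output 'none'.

Answer: D E G H I K

Derivation:
Roots: A L
Mark A: refs=null, marked=A
Mark L: refs=B null J, marked=A L
Mark B: refs=F L, marked=A B L
Mark J: refs=C, marked=A B J L
Mark F: refs=null F, marked=A B F J L
Mark C: refs=B, marked=A B C F J L
Unmarked (collected): D E G H I K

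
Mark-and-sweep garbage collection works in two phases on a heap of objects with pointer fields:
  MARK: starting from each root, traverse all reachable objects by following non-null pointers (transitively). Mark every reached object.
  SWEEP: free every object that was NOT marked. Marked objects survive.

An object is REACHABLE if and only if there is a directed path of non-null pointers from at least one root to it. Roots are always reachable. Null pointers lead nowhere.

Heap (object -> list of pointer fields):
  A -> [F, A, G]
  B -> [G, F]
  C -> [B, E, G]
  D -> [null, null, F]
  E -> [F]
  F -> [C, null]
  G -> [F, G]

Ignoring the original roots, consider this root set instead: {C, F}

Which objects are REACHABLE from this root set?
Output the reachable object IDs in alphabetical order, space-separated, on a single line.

Roots: C F
Mark C: refs=B E G, marked=C
Mark F: refs=C null, marked=C F
Mark B: refs=G F, marked=B C F
Mark E: refs=F, marked=B C E F
Mark G: refs=F G, marked=B C E F G
Unmarked (collected): A D

Answer: B C E F G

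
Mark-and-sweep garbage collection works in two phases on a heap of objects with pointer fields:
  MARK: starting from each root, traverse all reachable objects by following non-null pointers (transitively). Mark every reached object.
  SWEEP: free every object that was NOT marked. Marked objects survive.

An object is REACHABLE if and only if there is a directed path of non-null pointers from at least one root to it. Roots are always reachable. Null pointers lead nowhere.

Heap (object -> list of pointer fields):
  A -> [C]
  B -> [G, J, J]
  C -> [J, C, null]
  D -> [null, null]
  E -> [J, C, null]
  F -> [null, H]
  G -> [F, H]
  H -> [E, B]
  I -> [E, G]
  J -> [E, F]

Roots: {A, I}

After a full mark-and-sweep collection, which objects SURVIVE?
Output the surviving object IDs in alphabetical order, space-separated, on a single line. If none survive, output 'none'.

Roots: A I
Mark A: refs=C, marked=A
Mark I: refs=E G, marked=A I
Mark C: refs=J C null, marked=A C I
Mark E: refs=J C null, marked=A C E I
Mark G: refs=F H, marked=A C E G I
Mark J: refs=E F, marked=A C E G I J
Mark F: refs=null H, marked=A C E F G I J
Mark H: refs=E B, marked=A C E F G H I J
Mark B: refs=G J J, marked=A B C E F G H I J
Unmarked (collected): D

Answer: A B C E F G H I J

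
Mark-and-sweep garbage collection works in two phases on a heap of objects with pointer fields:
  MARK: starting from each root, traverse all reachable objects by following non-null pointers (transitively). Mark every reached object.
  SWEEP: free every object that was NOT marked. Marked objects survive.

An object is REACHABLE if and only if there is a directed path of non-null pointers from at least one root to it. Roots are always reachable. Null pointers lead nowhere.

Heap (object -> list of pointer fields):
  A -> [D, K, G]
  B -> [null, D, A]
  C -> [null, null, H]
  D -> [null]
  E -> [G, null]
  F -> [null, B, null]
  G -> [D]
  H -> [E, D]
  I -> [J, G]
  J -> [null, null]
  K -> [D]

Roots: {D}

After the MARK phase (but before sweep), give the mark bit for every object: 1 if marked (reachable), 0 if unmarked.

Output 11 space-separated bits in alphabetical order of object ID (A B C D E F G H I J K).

Roots: D
Mark D: refs=null, marked=D
Unmarked (collected): A B C E F G H I J K

Answer: 0 0 0 1 0 0 0 0 0 0 0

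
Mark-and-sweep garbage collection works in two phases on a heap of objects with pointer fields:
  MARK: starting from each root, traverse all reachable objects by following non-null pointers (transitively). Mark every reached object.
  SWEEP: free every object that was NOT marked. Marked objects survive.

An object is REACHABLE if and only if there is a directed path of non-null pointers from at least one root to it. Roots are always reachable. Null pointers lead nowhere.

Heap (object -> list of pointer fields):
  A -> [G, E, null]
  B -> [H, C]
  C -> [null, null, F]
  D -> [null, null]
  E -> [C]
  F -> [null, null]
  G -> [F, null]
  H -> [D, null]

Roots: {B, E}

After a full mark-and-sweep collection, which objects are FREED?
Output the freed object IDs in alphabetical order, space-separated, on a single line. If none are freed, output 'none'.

Roots: B E
Mark B: refs=H C, marked=B
Mark E: refs=C, marked=B E
Mark H: refs=D null, marked=B E H
Mark C: refs=null null F, marked=B C E H
Mark D: refs=null null, marked=B C D E H
Mark F: refs=null null, marked=B C D E F H
Unmarked (collected): A G

Answer: A G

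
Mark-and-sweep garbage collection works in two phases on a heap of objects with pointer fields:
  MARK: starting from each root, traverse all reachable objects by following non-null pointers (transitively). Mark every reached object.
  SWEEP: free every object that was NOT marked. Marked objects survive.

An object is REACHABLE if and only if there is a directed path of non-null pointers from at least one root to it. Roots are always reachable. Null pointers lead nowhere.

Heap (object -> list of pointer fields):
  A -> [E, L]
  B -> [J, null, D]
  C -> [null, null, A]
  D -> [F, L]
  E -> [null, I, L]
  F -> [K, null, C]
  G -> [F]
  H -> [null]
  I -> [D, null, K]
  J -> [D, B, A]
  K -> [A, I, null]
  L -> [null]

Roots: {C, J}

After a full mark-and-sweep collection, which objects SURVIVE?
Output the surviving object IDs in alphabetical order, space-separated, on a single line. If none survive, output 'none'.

Answer: A B C D E F I J K L

Derivation:
Roots: C J
Mark C: refs=null null A, marked=C
Mark J: refs=D B A, marked=C J
Mark A: refs=E L, marked=A C J
Mark D: refs=F L, marked=A C D J
Mark B: refs=J null D, marked=A B C D J
Mark E: refs=null I L, marked=A B C D E J
Mark L: refs=null, marked=A B C D E J L
Mark F: refs=K null C, marked=A B C D E F J L
Mark I: refs=D null K, marked=A B C D E F I J L
Mark K: refs=A I null, marked=A B C D E F I J K L
Unmarked (collected): G H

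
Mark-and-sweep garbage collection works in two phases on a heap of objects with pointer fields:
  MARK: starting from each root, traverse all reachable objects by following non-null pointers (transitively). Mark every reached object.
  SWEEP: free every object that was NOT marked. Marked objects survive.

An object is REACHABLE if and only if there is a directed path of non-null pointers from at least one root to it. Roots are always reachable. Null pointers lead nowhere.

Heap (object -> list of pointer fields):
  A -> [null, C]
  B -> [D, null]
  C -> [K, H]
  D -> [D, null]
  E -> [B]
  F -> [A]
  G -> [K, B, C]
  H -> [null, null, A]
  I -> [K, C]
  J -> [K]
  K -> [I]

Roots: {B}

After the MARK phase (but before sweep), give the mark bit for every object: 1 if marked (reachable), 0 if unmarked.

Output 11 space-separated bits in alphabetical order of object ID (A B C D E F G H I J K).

Roots: B
Mark B: refs=D null, marked=B
Mark D: refs=D null, marked=B D
Unmarked (collected): A C E F G H I J K

Answer: 0 1 0 1 0 0 0 0 0 0 0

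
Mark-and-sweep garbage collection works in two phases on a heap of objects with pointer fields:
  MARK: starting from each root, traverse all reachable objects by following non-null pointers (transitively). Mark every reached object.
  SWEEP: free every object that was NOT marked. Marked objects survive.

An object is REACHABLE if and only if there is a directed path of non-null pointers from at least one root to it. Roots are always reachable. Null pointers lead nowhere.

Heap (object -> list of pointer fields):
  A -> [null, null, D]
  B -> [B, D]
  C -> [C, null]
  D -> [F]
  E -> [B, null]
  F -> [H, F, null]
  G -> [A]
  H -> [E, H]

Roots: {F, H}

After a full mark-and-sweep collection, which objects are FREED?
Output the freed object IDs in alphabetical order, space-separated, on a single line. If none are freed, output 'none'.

Roots: F H
Mark F: refs=H F null, marked=F
Mark H: refs=E H, marked=F H
Mark E: refs=B null, marked=E F H
Mark B: refs=B D, marked=B E F H
Mark D: refs=F, marked=B D E F H
Unmarked (collected): A C G

Answer: A C G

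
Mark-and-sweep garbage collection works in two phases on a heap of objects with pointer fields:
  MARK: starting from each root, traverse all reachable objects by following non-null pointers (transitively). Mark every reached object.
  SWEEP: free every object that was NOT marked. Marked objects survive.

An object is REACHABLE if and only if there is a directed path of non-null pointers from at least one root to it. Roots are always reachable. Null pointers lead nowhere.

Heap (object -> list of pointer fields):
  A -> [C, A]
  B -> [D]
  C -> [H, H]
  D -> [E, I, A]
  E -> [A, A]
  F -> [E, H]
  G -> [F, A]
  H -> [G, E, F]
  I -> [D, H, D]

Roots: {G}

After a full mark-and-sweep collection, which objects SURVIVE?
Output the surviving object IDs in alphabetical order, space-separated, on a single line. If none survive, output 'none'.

Roots: G
Mark G: refs=F A, marked=G
Mark F: refs=E H, marked=F G
Mark A: refs=C A, marked=A F G
Mark E: refs=A A, marked=A E F G
Mark H: refs=G E F, marked=A E F G H
Mark C: refs=H H, marked=A C E F G H
Unmarked (collected): B D I

Answer: A C E F G H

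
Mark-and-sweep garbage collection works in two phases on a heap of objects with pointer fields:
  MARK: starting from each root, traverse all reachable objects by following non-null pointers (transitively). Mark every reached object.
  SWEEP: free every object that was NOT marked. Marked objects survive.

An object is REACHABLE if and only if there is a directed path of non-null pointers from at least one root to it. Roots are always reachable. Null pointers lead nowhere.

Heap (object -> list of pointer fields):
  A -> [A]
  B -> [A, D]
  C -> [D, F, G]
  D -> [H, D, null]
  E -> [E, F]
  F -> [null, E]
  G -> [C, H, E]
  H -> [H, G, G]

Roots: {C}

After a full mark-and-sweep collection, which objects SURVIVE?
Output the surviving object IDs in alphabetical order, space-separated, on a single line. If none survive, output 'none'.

Answer: C D E F G H

Derivation:
Roots: C
Mark C: refs=D F G, marked=C
Mark D: refs=H D null, marked=C D
Mark F: refs=null E, marked=C D F
Mark G: refs=C H E, marked=C D F G
Mark H: refs=H G G, marked=C D F G H
Mark E: refs=E F, marked=C D E F G H
Unmarked (collected): A B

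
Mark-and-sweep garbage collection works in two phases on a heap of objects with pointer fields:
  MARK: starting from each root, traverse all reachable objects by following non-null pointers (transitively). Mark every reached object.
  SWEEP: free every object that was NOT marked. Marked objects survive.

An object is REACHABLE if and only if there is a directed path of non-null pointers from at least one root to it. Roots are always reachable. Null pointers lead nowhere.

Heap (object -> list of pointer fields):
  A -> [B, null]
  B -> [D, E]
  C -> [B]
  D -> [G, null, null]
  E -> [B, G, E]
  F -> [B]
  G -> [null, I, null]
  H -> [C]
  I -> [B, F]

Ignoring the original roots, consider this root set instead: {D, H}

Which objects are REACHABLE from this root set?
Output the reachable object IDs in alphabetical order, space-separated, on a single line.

Answer: B C D E F G H I

Derivation:
Roots: D H
Mark D: refs=G null null, marked=D
Mark H: refs=C, marked=D H
Mark G: refs=null I null, marked=D G H
Mark C: refs=B, marked=C D G H
Mark I: refs=B F, marked=C D G H I
Mark B: refs=D E, marked=B C D G H I
Mark F: refs=B, marked=B C D F G H I
Mark E: refs=B G E, marked=B C D E F G H I
Unmarked (collected): A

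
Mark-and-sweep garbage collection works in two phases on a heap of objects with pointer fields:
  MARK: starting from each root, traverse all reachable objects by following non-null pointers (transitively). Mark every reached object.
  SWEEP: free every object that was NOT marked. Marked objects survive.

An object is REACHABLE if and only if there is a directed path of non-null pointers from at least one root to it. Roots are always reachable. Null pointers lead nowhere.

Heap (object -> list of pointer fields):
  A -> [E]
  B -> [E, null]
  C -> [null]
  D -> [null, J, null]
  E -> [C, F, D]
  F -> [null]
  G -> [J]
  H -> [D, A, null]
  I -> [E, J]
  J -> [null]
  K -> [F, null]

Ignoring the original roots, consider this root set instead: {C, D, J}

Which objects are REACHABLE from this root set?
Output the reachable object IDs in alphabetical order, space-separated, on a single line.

Roots: C D J
Mark C: refs=null, marked=C
Mark D: refs=null J null, marked=C D
Mark J: refs=null, marked=C D J
Unmarked (collected): A B E F G H I K

Answer: C D J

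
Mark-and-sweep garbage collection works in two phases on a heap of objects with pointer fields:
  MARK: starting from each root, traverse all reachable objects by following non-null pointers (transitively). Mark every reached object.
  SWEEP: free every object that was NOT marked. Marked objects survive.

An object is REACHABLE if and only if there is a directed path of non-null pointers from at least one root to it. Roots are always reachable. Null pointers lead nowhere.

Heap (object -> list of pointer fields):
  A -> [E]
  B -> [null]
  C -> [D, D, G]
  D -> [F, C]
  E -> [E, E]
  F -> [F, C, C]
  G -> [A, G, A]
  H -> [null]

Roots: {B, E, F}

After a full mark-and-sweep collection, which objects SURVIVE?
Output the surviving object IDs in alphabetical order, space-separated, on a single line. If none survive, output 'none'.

Roots: B E F
Mark B: refs=null, marked=B
Mark E: refs=E E, marked=B E
Mark F: refs=F C C, marked=B E F
Mark C: refs=D D G, marked=B C E F
Mark D: refs=F C, marked=B C D E F
Mark G: refs=A G A, marked=B C D E F G
Mark A: refs=E, marked=A B C D E F G
Unmarked (collected): H

Answer: A B C D E F G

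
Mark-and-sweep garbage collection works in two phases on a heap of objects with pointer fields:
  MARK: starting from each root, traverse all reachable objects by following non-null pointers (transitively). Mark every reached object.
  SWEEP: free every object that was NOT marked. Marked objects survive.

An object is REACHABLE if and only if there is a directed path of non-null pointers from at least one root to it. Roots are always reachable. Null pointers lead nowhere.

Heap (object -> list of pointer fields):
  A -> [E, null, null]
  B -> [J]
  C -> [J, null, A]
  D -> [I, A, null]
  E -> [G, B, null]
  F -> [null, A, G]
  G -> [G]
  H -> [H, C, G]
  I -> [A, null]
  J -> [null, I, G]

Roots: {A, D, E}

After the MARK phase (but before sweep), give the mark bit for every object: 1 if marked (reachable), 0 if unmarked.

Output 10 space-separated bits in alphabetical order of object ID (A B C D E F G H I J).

Roots: A D E
Mark A: refs=E null null, marked=A
Mark D: refs=I A null, marked=A D
Mark E: refs=G B null, marked=A D E
Mark I: refs=A null, marked=A D E I
Mark G: refs=G, marked=A D E G I
Mark B: refs=J, marked=A B D E G I
Mark J: refs=null I G, marked=A B D E G I J
Unmarked (collected): C F H

Answer: 1 1 0 1 1 0 1 0 1 1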